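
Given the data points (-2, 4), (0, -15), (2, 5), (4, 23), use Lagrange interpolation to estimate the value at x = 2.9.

Lagrange interpolation formula:
P(x) = Σ yᵢ × Lᵢ(x)
where Lᵢ(x) = Π_{j≠i} (x - xⱼ)/(xᵢ - xⱼ)

L_0(2.9) = (2.9 - 0)/(-2 - 0) × (2.9 - 2)/(-2 - 2) × (2.9 - 4)/(-2 - 4) = 0.059813
L_1(2.9) = (2.9 - (-2))/(0 - (-2)) × (2.9 - 2)/(0 - 2) × (2.9 - 4)/(0 - 4) = -0.303188
L_2(2.9) = (2.9 - (-2))/(2 - (-2)) × (2.9 - 0)/(2 - 0) × (2.9 - 4)/(2 - 4) = 0.976938
L_3(2.9) = (2.9 - (-2))/(4 - (-2)) × (2.9 - 0)/(4 - 0) × (2.9 - 2)/(4 - 2) = 0.266437

P(2.9) = 4×L_0(2.9) + (-15)×L_1(2.9) + 5×L_2(2.9) + 23×L_3(2.9)
P(2.9) = 15.799813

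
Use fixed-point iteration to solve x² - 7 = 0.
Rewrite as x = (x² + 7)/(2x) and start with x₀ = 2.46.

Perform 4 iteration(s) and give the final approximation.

Equation: x² - 7 = 0
Fixed-point form: x = (x² + 7)/(2x)
x₀ = 2.46

x_1 = g(2.460000) = 2.652764
x_2 = g(2.652764) = 2.645761
x_3 = g(2.645761) = 2.645751
x_4 = g(2.645751) = 2.645751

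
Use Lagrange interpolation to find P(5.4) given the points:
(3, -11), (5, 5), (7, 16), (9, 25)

Lagrange interpolation formula:
P(x) = Σ yᵢ × Lᵢ(x)
where Lᵢ(x) = Π_{j≠i} (x - xⱼ)/(xᵢ - xⱼ)

L_0(5.4) = (5.4 - 5)/(3 - 5) × (5.4 - 7)/(3 - 7) × (5.4 - 9)/(3 - 9) = -0.048000
L_1(5.4) = (5.4 - 3)/(5 - 3) × (5.4 - 7)/(5 - 7) × (5.4 - 9)/(5 - 9) = 0.864000
L_2(5.4) = (5.4 - 3)/(7 - 3) × (5.4 - 5)/(7 - 5) × (5.4 - 9)/(7 - 9) = 0.216000
L_3(5.4) = (5.4 - 3)/(9 - 3) × (5.4 - 5)/(9 - 5) × (5.4 - 7)/(9 - 7) = -0.032000

P(5.4) = (-11)×L_0(5.4) + 5×L_1(5.4) + 16×L_2(5.4) + 25×L_3(5.4)
P(5.4) = 7.504000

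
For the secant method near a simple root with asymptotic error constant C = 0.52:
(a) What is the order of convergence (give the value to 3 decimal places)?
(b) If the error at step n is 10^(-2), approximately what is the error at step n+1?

(a) Secant method has superlinear convergence with order φ = (1+√5)/2 ≈ 1.618.
    This means |e_{n+1}| ≈ C|e_n|^1.618.

(b) With |e_n| = 10^(-2) and C = 0.52:
    |e_{n+1}| ≈ 0.52 × (10^(-2))^1.618 = 0.52 × 10^(-3.24)

(a) ≈ 1.618 (golden ratio); (b) |e_{n+1}| ≈ 3.020e-04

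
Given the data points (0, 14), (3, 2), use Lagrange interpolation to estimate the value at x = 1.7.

Lagrange interpolation formula:
P(x) = Σ yᵢ × Lᵢ(x)
where Lᵢ(x) = Π_{j≠i} (x - xⱼ)/(xᵢ - xⱼ)

L_0(1.7) = (1.7 - 3)/(0 - 3) = 0.433333
L_1(1.7) = (1.7 - 0)/(3 - 0) = 0.566667

P(1.7) = 14×L_0(1.7) + 2×L_1(1.7)
P(1.7) = 7.200000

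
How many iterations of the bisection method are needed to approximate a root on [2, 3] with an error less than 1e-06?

We need (b-a)/2^n ≤ 1e-06
(3 - 2)/2^n ≤ 1e-06
1/2^n ≤ 1e-06
2^n ≥ 1000000
n ≥ log₂(1000000) = 19.93
n ≥ 20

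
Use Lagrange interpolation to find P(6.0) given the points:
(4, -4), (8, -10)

Lagrange interpolation formula:
P(x) = Σ yᵢ × Lᵢ(x)
where Lᵢ(x) = Π_{j≠i} (x - xⱼ)/(xᵢ - xⱼ)

L_0(6.0) = (6.0 - 8)/(4 - 8) = 0.500000
L_1(6.0) = (6.0 - 4)/(8 - 4) = 0.500000

P(6.0) = (-4)×L_0(6.0) + (-10)×L_1(6.0)
P(6.0) = -7.000000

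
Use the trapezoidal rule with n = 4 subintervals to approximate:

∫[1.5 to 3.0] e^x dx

f(x) = e^x
a = 1.5, b = 3.0, n = 4
h = (b - a)/n = 0.375000

Trapezoidal rule: (h/2)[f(x₀) + 2f(x₁) + 2f(x₂) + ... + f(xₙ)]

x_0 = 1.5000, f(x_0) = 4.481689, coefficient = 1
x_1 = 1.8750, f(x_1) = 6.520819, coefficient = 2
x_2 = 2.2500, f(x_2) = 9.487736, coefficient = 2
x_3 = 2.6250, f(x_3) = 13.804574, coefficient = 2
x_4 = 3.0000, f(x_4) = 20.085537, coefficient = 1

I ≈ (0.375000/2) × 84.193484 = 15.786278
Exact value: 15.603848
Error: 0.182430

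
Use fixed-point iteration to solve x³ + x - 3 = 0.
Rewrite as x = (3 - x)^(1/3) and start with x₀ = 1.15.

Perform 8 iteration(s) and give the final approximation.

Equation: x³ + x - 3 = 0
Fixed-point form: x = (3 - x)^(1/3)
x₀ = 1.15

x_1 = g(1.150000) = 1.227601
x_2 = g(1.227601) = 1.210191
x_3 = g(1.210191) = 1.214140
x_4 = g(1.214140) = 1.213247
x_5 = g(1.213247) = 1.213449
x_6 = g(1.213449) = 1.213403
x_7 = g(1.213403) = 1.213414
x_8 = g(1.213414) = 1.213411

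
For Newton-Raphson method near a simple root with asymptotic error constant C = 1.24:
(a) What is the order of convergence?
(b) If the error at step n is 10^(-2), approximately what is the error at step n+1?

(a) Newton-Raphson has quadratic (order 2) convergence near simple roots.
    This means |e_{n+1}| ≈ C|e_n|².

(b) With |e_n| = 10^(-2) and C = 1.24:
    |e_{n+1}| ≈ 1.24 × (10^(-2))² = 1.24 × 10^(-4)

(a) 2 (quadratic); (b) |e_{n+1}| ≈ 1.240e-04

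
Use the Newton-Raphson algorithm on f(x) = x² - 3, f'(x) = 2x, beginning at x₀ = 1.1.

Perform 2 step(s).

f(x) = x² - 3
f'(x) = 2x
x₀ = 1.1

Newton-Raphson formula: x_{n+1} = x_n - f(x_n)/f'(x_n)

Iteration 1:
  f(1.100000) = -1.790000
  f'(1.100000) = 2.200000
  x_1 = 1.100000 - (-1.790000)/2.200000 = 1.913636
Iteration 2:
  f(1.913636) = 0.662004
  f'(1.913636) = 3.827273
  x_2 = 1.913636 - 0.662004/3.827273 = 1.740666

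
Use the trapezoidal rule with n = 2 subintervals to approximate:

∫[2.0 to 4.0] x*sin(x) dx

f(x) = x*sin(x)
a = 2.0, b = 4.0, n = 2
h = (b - a)/n = 1.000000

Trapezoidal rule: (h/2)[f(x₀) + 2f(x₁) + 2f(x₂) + ... + f(xₙ)]

x_0 = 2.0000, f(x_0) = 1.818595, coefficient = 1
x_1 = 3.0000, f(x_1) = 0.423360, coefficient = 2
x_2 = 4.0000, f(x_2) = -3.027210, coefficient = 1

I ≈ (1.000000/2) × -0.361895 = -0.180948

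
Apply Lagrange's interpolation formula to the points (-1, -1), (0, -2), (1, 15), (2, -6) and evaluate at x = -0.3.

Lagrange interpolation formula:
P(x) = Σ yᵢ × Lᵢ(x)
where Lᵢ(x) = Π_{j≠i} (x - xⱼ)/(xᵢ - xⱼ)

L_0(-0.3) = (-0.3 - 0)/(-1 - 0) × (-0.3 - 1)/(-1 - 1) × (-0.3 - 2)/(-1 - 2) = 0.149500
L_1(-0.3) = (-0.3 - (-1))/(0 - (-1)) × (-0.3 - 1)/(0 - 1) × (-0.3 - 2)/(0 - 2) = 1.046500
L_2(-0.3) = (-0.3 - (-1))/(1 - (-1)) × (-0.3 - 0)/(1 - 0) × (-0.3 - 2)/(1 - 2) = -0.241500
L_3(-0.3) = (-0.3 - (-1))/(2 - (-1)) × (-0.3 - 0)/(2 - 0) × (-0.3 - 1)/(2 - 1) = 0.045500

P(-0.3) = (-1)×L_0(-0.3) + (-2)×L_1(-0.3) + 15×L_2(-0.3) + (-6)×L_3(-0.3)
P(-0.3) = -6.138000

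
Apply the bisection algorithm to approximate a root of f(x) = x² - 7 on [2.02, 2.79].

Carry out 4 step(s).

f(x) = x² - 7
Initial interval: [2.02, 2.79]

Iteration 1:
  c_1 = (2.020000 + 2.790000)/2 = 2.405000
  f(c_1) = f(2.405000) = -1.215975
  f(a) × f(c) ≥ 0, new interval: [2.405000, 2.790000]
Iteration 2:
  c_2 = (2.405000 + 2.790000)/2 = 2.597500
  f(c_2) = f(2.597500) = -0.252994
  f(a) × f(c) ≥ 0, new interval: [2.597500, 2.790000]
Iteration 3:
  c_3 = (2.597500 + 2.790000)/2 = 2.693750
  f(c_3) = f(2.693750) = 0.256289
  f(a) × f(c) < 0, new interval: [2.597500, 2.693750]
Iteration 4:
  c_4 = (2.597500 + 2.693750)/2 = 2.645625
  f(c_4) = f(2.645625) = -0.000668
  f(a) × f(c) ≥ 0, new interval: [2.645625, 2.693750]

After 4 iteration(s), the approximation is c_4 = 2.645625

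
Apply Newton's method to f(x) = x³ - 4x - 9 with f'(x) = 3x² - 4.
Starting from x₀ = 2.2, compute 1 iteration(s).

f(x) = x³ - 4x - 9
f'(x) = 3x² - 4
x₀ = 2.2

Newton-Raphson formula: x_{n+1} = x_n - f(x_n)/f'(x_n)

Iteration 1:
  f(2.200000) = -7.152000
  f'(2.200000) = 10.520000
  x_1 = 2.200000 - (-7.152000)/10.520000 = 2.879848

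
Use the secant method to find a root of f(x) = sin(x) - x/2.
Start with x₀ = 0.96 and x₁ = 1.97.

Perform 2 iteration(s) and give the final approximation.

f(x) = sin(x) - x/2
x₀ = 0.96, x₁ = 1.97

Secant formula: x_{n+1} = x_n - f(x_n)(x_n - x_{n-1})/(f(x_n) - f(x_{n-1}))

Iteration 1:
  f(0.960000) = 0.339192
  f(1.970000) = -0.063629
  x_2 = 1.970000 - (-0.063629)×(1.970000 - 0.960000)/(-0.063629 - 0.339192)
       = 1.810461
Iteration 2:
  f(1.970000) = -0.063629
  f(1.810461) = 0.066187
  x_3 = 1.810461 - 0.066187×(1.810461 - 1.970000)/(0.066187 - (-0.063629))
       = 1.891802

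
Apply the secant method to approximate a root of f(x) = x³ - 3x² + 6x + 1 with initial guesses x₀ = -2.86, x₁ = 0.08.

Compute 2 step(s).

f(x) = x³ - 3x² + 6x + 1
x₀ = -2.86, x₁ = 0.08

Secant formula: x_{n+1} = x_n - f(x_n)(x_n - x_{n-1})/(f(x_n) - f(x_{n-1}))

Iteration 1:
  f(-2.860000) = -64.092456
  f(0.080000) = 1.461312
  x_2 = 0.080000 - 1.461312×(0.080000 - (-2.860000))/(1.461312 - (-64.092456))
       = 0.014462
Iteration 2:
  f(0.080000) = 1.461312
  f(0.014462) = 1.086148
  x_3 = 0.014462 - 1.086148×(0.014462 - 0.080000)/(1.086148 - 1.461312)
       = -0.175279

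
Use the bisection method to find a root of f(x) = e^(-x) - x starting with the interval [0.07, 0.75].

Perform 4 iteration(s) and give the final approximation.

f(x) = e^(-x) - x
Initial interval: [0.07, 0.75]

Iteration 1:
  c_1 = (0.070000 + 0.750000)/2 = 0.410000
  f(c_1) = f(0.410000) = 0.253650
  f(a) × f(c) ≥ 0, new interval: [0.410000, 0.750000]
Iteration 2:
  c_2 = (0.410000 + 0.750000)/2 = 0.580000
  f(c_2) = f(0.580000) = -0.020102
  f(a) × f(c) < 0, new interval: [0.410000, 0.580000]
Iteration 3:
  c_3 = (0.410000 + 0.580000)/2 = 0.495000
  f(c_3) = f(0.495000) = 0.114571
  f(a) × f(c) ≥ 0, new interval: [0.495000, 0.580000]
Iteration 4:
  c_4 = (0.495000 + 0.580000)/2 = 0.537500
  f(c_4) = f(0.537500) = 0.046707
  f(a) × f(c) ≥ 0, new interval: [0.537500, 0.580000]

After 4 iteration(s), the approximation is c_4 = 0.537500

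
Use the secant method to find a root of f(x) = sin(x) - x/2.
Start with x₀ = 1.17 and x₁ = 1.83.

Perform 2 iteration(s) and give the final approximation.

f(x) = sin(x) - x/2
x₀ = 1.17, x₁ = 1.83

Secant formula: x_{n+1} = x_n - f(x_n)(x_n - x_{n-1})/(f(x_n) - f(x_{n-1}))

Iteration 1:
  f(1.170000) = 0.335751
  f(1.830000) = 0.051594
  x_2 = 1.830000 - 0.051594×(1.830000 - 1.170000)/(0.051594 - 0.335751)
       = 1.949837
Iteration 2:
  f(1.830000) = 0.051594
  f(1.949837) = -0.045898
  x_3 = 1.949837 - (-0.045898)×(1.949837 - 1.830000)/(-0.045898 - 0.051594)
       = 1.893419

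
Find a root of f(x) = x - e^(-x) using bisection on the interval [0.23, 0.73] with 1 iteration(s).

f(x) = x - e^(-x)
Initial interval: [0.23, 0.73]

Iteration 1:
  c_1 = (0.230000 + 0.730000)/2 = 0.480000
  f(c_1) = f(0.480000) = -0.138783
  f(a) × f(c) ≥ 0, new interval: [0.480000, 0.730000]

After 1 iteration(s), the approximation is c_1 = 0.480000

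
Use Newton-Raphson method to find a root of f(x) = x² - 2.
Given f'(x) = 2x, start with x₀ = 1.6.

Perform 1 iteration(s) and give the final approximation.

f(x) = x² - 2
f'(x) = 2x
x₀ = 1.6

Newton-Raphson formula: x_{n+1} = x_n - f(x_n)/f'(x_n)

Iteration 1:
  f(1.600000) = 0.560000
  f'(1.600000) = 3.200000
  x_1 = 1.600000 - 0.560000/3.200000 = 1.425000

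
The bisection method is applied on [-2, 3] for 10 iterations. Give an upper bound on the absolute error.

Bisection error bound: |error| ≤ (b-a)/2^n
|error| ≤ (3 - (-2))/2^10 = 5/2^10
|error| ≤ 0.0048828125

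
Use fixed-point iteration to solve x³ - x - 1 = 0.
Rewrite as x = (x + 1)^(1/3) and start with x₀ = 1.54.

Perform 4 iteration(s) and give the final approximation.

Equation: x³ - x - 1 = 0
Fixed-point form: x = (x + 1)^(1/3)
x₀ = 1.54

x_1 = g(1.540000) = 1.364409
x_2 = g(1.364409) = 1.332215
x_3 = g(1.332215) = 1.326140
x_4 = g(1.326140) = 1.324988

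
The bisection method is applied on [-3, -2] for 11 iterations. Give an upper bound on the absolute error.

Bisection error bound: |error| ≤ (b-a)/2^n
|error| ≤ (-2 - (-3))/2^11 = 1/2^11
|error| ≤ 0.0004882812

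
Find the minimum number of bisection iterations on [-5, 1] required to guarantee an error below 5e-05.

We need (b-a)/2^n ≤ 5e-05
(1 - (-5))/2^n ≤ 5e-05
6/2^n ≤ 5e-05
2^n ≥ 120000
n ≥ log₂(120000) = 16.87
n ≥ 17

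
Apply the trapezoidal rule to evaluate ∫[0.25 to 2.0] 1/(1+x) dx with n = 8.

f(x) = 1/(1+x)
a = 0.25, b = 2.0, n = 8
h = (b - a)/n = 0.218750

Trapezoidal rule: (h/2)[f(x₀) + 2f(x₁) + 2f(x₂) + ... + f(xₙ)]

x_0 = 0.2500, f(x_0) = 0.800000, coefficient = 1
x_1 = 0.4688, f(x_1) = 0.680851, coefficient = 2
x_2 = 0.6875, f(x_2) = 0.592593, coefficient = 2
x_3 = 0.9062, f(x_3) = 0.524590, coefficient = 2
x_4 = 1.1250, f(x_4) = 0.470588, coefficient = 2
x_5 = 1.3438, f(x_5) = 0.426667, coefficient = 2
x_6 = 1.5625, f(x_6) = 0.390244, coefficient = 2
x_7 = 1.7812, f(x_7) = 0.359551, coefficient = 2
x_8 = 2.0000, f(x_8) = 0.333333, coefficient = 1

I ≈ (0.218750/2) × 8.023500 = 0.877570
Exact value: 0.875469
Error: 0.002102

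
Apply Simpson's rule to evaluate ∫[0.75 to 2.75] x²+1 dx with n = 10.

f(x) = x²+1
a = 0.75, b = 2.75, n = 10
h = (b - a)/n = 0.200000

Simpson's rule: (h/3)[f(x₀) + 4f(x₁) + 2f(x₂) + ... + f(xₙ)]

x_0 = 0.7500, f(x_0) = 1.562500, coefficient = 1
x_1 = 0.9500, f(x_1) = 1.902500, coefficient = 4
x_2 = 1.1500, f(x_2) = 2.322500, coefficient = 2
x_3 = 1.3500, f(x_3) = 2.822500, coefficient = 4
x_4 = 1.5500, f(x_4) = 3.402500, coefficient = 2
x_5 = 1.7500, f(x_5) = 4.062500, coefficient = 4
x_6 = 1.9500, f(x_6) = 4.802500, coefficient = 2
x_7 = 2.1500, f(x_7) = 5.622500, coefficient = 4
x_8 = 2.3500, f(x_8) = 6.522500, coefficient = 2
x_9 = 2.5500, f(x_9) = 7.502500, coefficient = 4
x_10 = 2.7500, f(x_10) = 8.562500, coefficient = 1

I ≈ (0.200000/3) × 131.875000 = 8.791667
Exact value: 8.791667
Error: 0.000000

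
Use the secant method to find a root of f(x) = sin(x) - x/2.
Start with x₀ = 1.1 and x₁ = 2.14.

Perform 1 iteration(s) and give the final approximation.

f(x) = sin(x) - x/2
x₀ = 1.1, x₁ = 2.14

Secant formula: x_{n+1} = x_n - f(x_n)(x_n - x_{n-1})/(f(x_n) - f(x_{n-1}))

Iteration 1:
  f(1.100000) = 0.341207
  f(2.140000) = -0.227670
  x_2 = 2.140000 - (-0.227670)×(2.140000 - 1.100000)/(-0.227670 - 0.341207)
       = 1.723783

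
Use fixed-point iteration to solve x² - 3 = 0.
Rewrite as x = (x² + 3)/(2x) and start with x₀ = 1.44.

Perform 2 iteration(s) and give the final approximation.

Equation: x² - 3 = 0
Fixed-point form: x = (x² + 3)/(2x)
x₀ = 1.44

x_1 = g(1.440000) = 1.761667
x_2 = g(1.761667) = 1.732300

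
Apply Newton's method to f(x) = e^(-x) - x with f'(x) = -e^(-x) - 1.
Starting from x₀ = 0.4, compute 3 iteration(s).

f(x) = e^(-x) - x
f'(x) = -e^(-x) - 1
x₀ = 0.4

Newton-Raphson formula: x_{n+1} = x_n - f(x_n)/f'(x_n)

Iteration 1:
  f(0.400000) = 0.270320
  f'(0.400000) = -1.670320
  x_1 = 0.400000 - 0.270320/(-1.670320) = 0.561837
Iteration 2:
  f(0.561837) = 0.008323
  f'(0.561837) = -1.570161
  x_2 = 0.561837 - 0.008323/(-1.570161) = 0.567138
Iteration 3:
  f(0.567138) = 0.000008
  f'(0.567138) = -1.567146
  x_3 = 0.567138 - 0.000008/(-1.567146) = 0.567143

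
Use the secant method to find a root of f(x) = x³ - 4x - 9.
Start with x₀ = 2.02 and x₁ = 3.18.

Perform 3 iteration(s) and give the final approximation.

f(x) = x³ - 4x - 9
x₀ = 2.02, x₁ = 3.18

Secant formula: x_{n+1} = x_n - f(x_n)(x_n - x_{n-1})/(f(x_n) - f(x_{n-1}))

Iteration 1:
  f(2.020000) = -8.837592
  f(3.180000) = 10.437432
  x_2 = 3.180000 - 10.437432×(3.180000 - 2.020000)/(10.437432 - (-8.837592))
       = 2.551860
Iteration 2:
  f(3.180000) = 10.437432
  f(2.551860) = -2.589761
  x_3 = 2.551860 - (-2.589761)×(2.551860 - 3.180000)/(-2.589761 - 10.437432)
       = 2.676732
Iteration 3:
  f(2.551860) = -2.589761
  f(2.676732) = -0.528431
  x_4 = 2.676732 - (-0.528431)×(2.676732 - 2.551860)/(-0.528431 - (-2.589761))
       = 2.708743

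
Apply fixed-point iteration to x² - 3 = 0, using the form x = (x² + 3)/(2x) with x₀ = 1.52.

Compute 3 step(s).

Equation: x² - 3 = 0
Fixed-point form: x = (x² + 3)/(2x)
x₀ = 1.52

x_1 = g(1.520000) = 1.746842
x_2 = g(1.746842) = 1.732113
x_3 = g(1.732113) = 1.732051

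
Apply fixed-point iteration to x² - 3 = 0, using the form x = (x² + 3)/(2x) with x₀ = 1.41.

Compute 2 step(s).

Equation: x² - 3 = 0
Fixed-point form: x = (x² + 3)/(2x)
x₀ = 1.41

x_1 = g(1.410000) = 1.768830
x_2 = g(1.768830) = 1.732433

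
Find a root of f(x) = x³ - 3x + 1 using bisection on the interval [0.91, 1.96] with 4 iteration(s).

f(x) = x³ - 3x + 1
Initial interval: [0.91, 1.96]

Iteration 1:
  c_1 = (0.910000 + 1.960000)/2 = 1.435000
  f(c_1) = f(1.435000) = -0.350012
  f(a) × f(c) ≥ 0, new interval: [1.435000, 1.960000]
Iteration 2:
  c_2 = (1.435000 + 1.960000)/2 = 1.697500
  f(c_2) = f(1.697500) = 0.798857
  f(a) × f(c) < 0, new interval: [1.435000, 1.697500]
Iteration 3:
  c_3 = (1.435000 + 1.697500)/2 = 1.566250
  f(c_3) = f(1.566250) = 0.143479
  f(a) × f(c) < 0, new interval: [1.435000, 1.566250]
Iteration 4:
  c_4 = (1.435000 + 1.566250)/2 = 1.500625
  f(c_4) = f(1.500625) = -0.122654
  f(a) × f(c) ≥ 0, new interval: [1.500625, 1.566250]

After 4 iteration(s), the approximation is c_4 = 1.500625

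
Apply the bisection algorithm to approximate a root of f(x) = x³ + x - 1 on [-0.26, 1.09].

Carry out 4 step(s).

f(x) = x³ + x - 1
Initial interval: [-0.26, 1.09]

Iteration 1:
  c_1 = (-0.260000 + 1.090000)/2 = 0.415000
  f(c_1) = f(0.415000) = -0.513527
  f(a) × f(c) ≥ 0, new interval: [0.415000, 1.090000]
Iteration 2:
  c_2 = (0.415000 + 1.090000)/2 = 0.752500
  f(c_2) = f(0.752500) = 0.178608
  f(a) × f(c) < 0, new interval: [0.415000, 0.752500]
Iteration 3:
  c_3 = (0.415000 + 0.752500)/2 = 0.583750
  f(c_3) = f(0.583750) = -0.217329
  f(a) × f(c) ≥ 0, new interval: [0.583750, 0.752500]
Iteration 4:
  c_4 = (0.583750 + 0.752500)/2 = 0.668125
  f(c_4) = f(0.668125) = -0.033630
  f(a) × f(c) ≥ 0, new interval: [0.668125, 0.752500]

After 4 iteration(s), the approximation is c_4 = 0.668125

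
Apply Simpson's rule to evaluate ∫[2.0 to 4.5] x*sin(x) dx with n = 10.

f(x) = x*sin(x)
a = 2.0, b = 4.5, n = 10
h = (b - a)/n = 0.250000

Simpson's rule: (h/3)[f(x₀) + 4f(x₁) + 2f(x₂) + ... + f(xₙ)]

x_0 = 2.0000, f(x_0) = 1.818595, coefficient = 1
x_1 = 2.2500, f(x_1) = 1.750665, coefficient = 4
x_2 = 2.5000, f(x_2) = 1.496180, coefficient = 2
x_3 = 2.7500, f(x_3) = 1.049568, coefficient = 4
x_4 = 3.0000, f(x_4) = 0.423360, coefficient = 2
x_5 = 3.2500, f(x_5) = -0.351634, coefficient = 4
x_6 = 3.5000, f(x_6) = -1.227741, coefficient = 2
x_7 = 3.7500, f(x_7) = -2.143355, coefficient = 4
x_8 = 4.0000, f(x_8) = -3.027210, coefficient = 2
x_9 = 4.2500, f(x_9) = -3.803705, coefficient = 4
x_10 = 4.5000, f(x_10) = -4.398886, coefficient = 1

I ≈ (0.250000/3) × -21.244958 = -1.770413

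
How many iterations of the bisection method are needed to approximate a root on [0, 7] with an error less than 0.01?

We need (b-a)/2^n ≤ 0.01
(7 - 0)/2^n ≤ 0.01
7/2^n ≤ 0.01
2^n ≥ 700
n ≥ log₂(700) = 9.45
n ≥ 10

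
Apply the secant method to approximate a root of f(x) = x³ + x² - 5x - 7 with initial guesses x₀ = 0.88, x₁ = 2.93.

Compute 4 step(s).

f(x) = x³ + x² - 5x - 7
x₀ = 0.88, x₁ = 2.93

Secant formula: x_{n+1} = x_n - f(x_n)(x_n - x_{n-1})/(f(x_n) - f(x_{n-1}))

Iteration 1:
  f(0.880000) = -9.944128
  f(2.930000) = 12.088657
  x_2 = 2.930000 - 12.088657×(2.930000 - 0.880000)/(12.088657 - (-9.944128))
       = 1.805233
Iteration 2:
  f(2.930000) = 12.088657
  f(1.805233) = -6.884285
  x_3 = 1.805233 - (-6.884285)×(1.805233 - 2.930000)/(-6.884285 - 12.088657)
       = 2.213352
Iteration 3:
  f(1.805233) = -6.884285
  f(2.213352) = -2.324783
  x_4 = 2.213352 - (-2.324783)×(2.213352 - 1.805233)/(-2.324783 - (-6.884285))
       = 2.421442
Iteration 4:
  f(2.213352) = -2.324783
  f(2.421442) = 0.954013
  x_5 = 2.421442 - 0.954013×(2.421442 - 2.213352)/(0.954013 - (-2.324783))
       = 2.360895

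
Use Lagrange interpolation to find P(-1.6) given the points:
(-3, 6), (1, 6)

Lagrange interpolation formula:
P(x) = Σ yᵢ × Lᵢ(x)
where Lᵢ(x) = Π_{j≠i} (x - xⱼ)/(xᵢ - xⱼ)

L_0(-1.6) = (-1.6 - 1)/(-3 - 1) = 0.650000
L_1(-1.6) = (-1.6 - (-3))/(1 - (-3)) = 0.350000

P(-1.6) = 6×L_0(-1.6) + 6×L_1(-1.6)
P(-1.6) = 6.000000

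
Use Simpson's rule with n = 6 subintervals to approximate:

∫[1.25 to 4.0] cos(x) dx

f(x) = cos(x)
a = 1.25, b = 4.0, n = 6
h = (b - a)/n = 0.458333

Simpson's rule: (h/3)[f(x₀) + 4f(x₁) + 2f(x₂) + ... + f(xₙ)]

x_0 = 1.2500, f(x_0) = 0.315322, coefficient = 1
x_1 = 1.7083, f(x_1) = -0.137104, coefficient = 4
x_2 = 2.1667, f(x_2) = -0.561229, coefficient = 2
x_3 = 2.6250, f(x_3) = -0.869507, coefficient = 4
x_4 = 3.0833, f(x_4) = -0.998303, coefficient = 2
x_5 = 3.5417, f(x_5) = -0.921032, coefficient = 4
x_6 = 4.0000, f(x_6) = -0.653644, coefficient = 1

I ≈ (0.458333/3) × -11.167959 = -1.706216
Exact value: -1.705787
Error: 0.000429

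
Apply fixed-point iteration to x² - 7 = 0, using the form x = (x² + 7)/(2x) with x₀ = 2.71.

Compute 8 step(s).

Equation: x² - 7 = 0
Fixed-point form: x = (x² + 7)/(2x)
x₀ = 2.71

x_1 = g(2.710000) = 2.646513
x_2 = g(2.646513) = 2.645751
x_3 = g(2.645751) = 2.645751
x_4 = g(2.645751) = 2.645751
x_5 = g(2.645751) = 2.645751
x_6 = g(2.645751) = 2.645751
x_7 = g(2.645751) = 2.645751
x_8 = g(2.645751) = 2.645751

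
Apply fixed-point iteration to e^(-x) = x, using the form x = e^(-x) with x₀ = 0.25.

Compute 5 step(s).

Equation: e^(-x) = x
Fixed-point form: x = e^(-x)
x₀ = 0.25

x_1 = g(0.250000) = 0.778801
x_2 = g(0.778801) = 0.458956
x_3 = g(0.458956) = 0.631943
x_4 = g(0.631943) = 0.531558
x_5 = g(0.531558) = 0.587689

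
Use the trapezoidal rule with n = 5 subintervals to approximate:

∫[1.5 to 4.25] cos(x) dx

f(x) = cos(x)
a = 1.5, b = 4.25, n = 5
h = (b - a)/n = 0.550000

Trapezoidal rule: (h/2)[f(x₀) + 2f(x₁) + 2f(x₂) + ... + f(xₙ)]

x_0 = 1.5000, f(x_0) = 0.070737, coefficient = 1
x_1 = 2.0500, f(x_1) = -0.461073, coefficient = 2
x_2 = 2.6000, f(x_2) = -0.856889, coefficient = 2
x_3 = 3.1500, f(x_3) = -0.999965, coefficient = 2
x_4 = 3.7000, f(x_4) = -0.848100, coefficient = 2
x_5 = 4.2500, f(x_5) = -0.446087, coefficient = 1

I ≈ (0.550000/2) × -6.707403 = -1.844536
Exact value: -1.892484
Error: 0.047949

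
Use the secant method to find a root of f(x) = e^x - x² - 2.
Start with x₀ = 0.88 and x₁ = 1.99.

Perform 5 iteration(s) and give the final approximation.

f(x) = e^x - x² - 2
x₀ = 0.88, x₁ = 1.99

Secant formula: x_{n+1} = x_n - f(x_n)(x_n - x_{n-1})/(f(x_n) - f(x_{n-1}))

Iteration 1:
  f(0.880000) = -0.363500
  f(1.990000) = 1.355434
  x_2 = 1.990000 - 1.355434×(1.990000 - 0.880000)/(1.355434 - (-0.363500))
       = 1.114730
Iteration 2:
  f(1.990000) = 1.355434
  f(1.114730) = -0.193878
  x_3 = 1.114730 - (-0.193878)×(1.114730 - 1.990000)/(-0.193878 - 1.355434)
       = 1.224260
Iteration 3:
  f(1.114730) = -0.193878
  f(1.224260) = -0.097165
  x_4 = 1.224260 - (-0.097165)×(1.224260 - 1.114730)/(-0.097165 - (-0.193878))
       = 1.334301
Iteration 4:
  f(1.224260) = -0.097165
  f(1.334301) = 0.016982
  x_5 = 1.334301 - 0.016982×(1.334301 - 1.224260)/(0.016982 - (-0.097165))
       = 1.317930
Iteration 5:
  f(1.334301) = 0.016982
  f(1.317930) = -0.001259
  x_6 = 1.317930 - (-0.001259)×(1.317930 - 1.334301)/(-0.001259 - 0.016982)
       = 1.319060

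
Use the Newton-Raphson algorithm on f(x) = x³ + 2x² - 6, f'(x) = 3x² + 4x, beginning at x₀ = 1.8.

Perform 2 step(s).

f(x) = x³ + 2x² - 6
f'(x) = 3x² + 4x
x₀ = 1.8

Newton-Raphson formula: x_{n+1} = x_n - f(x_n)/f'(x_n)

Iteration 1:
  f(1.800000) = 6.312000
  f'(1.800000) = 16.920000
  x_1 = 1.800000 - 6.312000/16.920000 = 1.426950
Iteration 2:
  f(1.426950) = 0.977913
  f'(1.426950) = 11.816363
  x_2 = 1.426950 - 0.977913/11.816363 = 1.344191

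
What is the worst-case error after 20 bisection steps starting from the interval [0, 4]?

Bisection error bound: |error| ≤ (b-a)/2^n
|error| ≤ (4 - 0)/2^20 = 4/2^20
|error| ≤ 0.0000038147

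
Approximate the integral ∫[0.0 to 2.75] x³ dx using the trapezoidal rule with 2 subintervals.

f(x) = x³
a = 0.0, b = 2.75, n = 2
h = (b - a)/n = 1.375000

Trapezoidal rule: (h/2)[f(x₀) + 2f(x₁) + 2f(x₂) + ... + f(xₙ)]

x_0 = 0.0000, f(x_0) = 0.000000, coefficient = 1
x_1 = 1.3750, f(x_1) = 2.599609, coefficient = 2
x_2 = 2.7500, f(x_2) = 20.796875, coefficient = 1

I ≈ (1.375000/2) × 25.996094 = 17.872314
Exact value: 14.297852
Error: 3.574463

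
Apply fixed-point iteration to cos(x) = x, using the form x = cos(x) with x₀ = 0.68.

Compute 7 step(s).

Equation: cos(x) = x
Fixed-point form: x = cos(x)
x₀ = 0.68

x_1 = g(0.680000) = 0.777573
x_2 = g(0.777573) = 0.712618
x_3 = g(0.712618) = 0.756652
x_4 = g(0.756652) = 0.727138
x_5 = g(0.727138) = 0.747080
x_6 = g(0.747080) = 0.733676
x_7 = g(0.733676) = 0.742718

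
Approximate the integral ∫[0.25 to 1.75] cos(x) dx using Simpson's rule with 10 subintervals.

f(x) = cos(x)
a = 0.25, b = 1.75, n = 10
h = (b - a)/n = 0.150000

Simpson's rule: (h/3)[f(x₀) + 4f(x₁) + 2f(x₂) + ... + f(xₙ)]

x_0 = 0.2500, f(x_0) = 0.968912, coefficient = 1
x_1 = 0.4000, f(x_1) = 0.921061, coefficient = 4
x_2 = 0.5500, f(x_2) = 0.852525, coefficient = 2
x_3 = 0.7000, f(x_3) = 0.764842, coefficient = 4
x_4 = 0.8500, f(x_4) = 0.659983, coefficient = 2
x_5 = 1.0000, f(x_5) = 0.540302, coefficient = 4
x_6 = 1.1500, f(x_6) = 0.408487, coefficient = 2
x_7 = 1.3000, f(x_7) = 0.267499, coefficient = 4
x_8 = 1.4500, f(x_8) = 0.120503, coefficient = 2
x_9 = 1.6000, f(x_9) = -0.029200, coefficient = 4
x_10 = 1.7500, f(x_10) = -0.178246, coefficient = 1

I ≈ (0.150000/3) × 14.731681 = 0.736584
Exact value: 0.736582
Error: 0.000002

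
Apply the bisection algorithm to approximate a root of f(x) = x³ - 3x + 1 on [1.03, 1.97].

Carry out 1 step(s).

f(x) = x³ - 3x + 1
Initial interval: [1.03, 1.97]

Iteration 1:
  c_1 = (1.030000 + 1.970000)/2 = 1.500000
  f(c_1) = f(1.500000) = -0.125000
  f(a) × f(c) ≥ 0, new interval: [1.500000, 1.970000]

After 1 iteration(s), the approximation is c_1 = 1.500000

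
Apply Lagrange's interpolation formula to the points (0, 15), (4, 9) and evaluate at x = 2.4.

Lagrange interpolation formula:
P(x) = Σ yᵢ × Lᵢ(x)
where Lᵢ(x) = Π_{j≠i} (x - xⱼ)/(xᵢ - xⱼ)

L_0(2.4) = (2.4 - 4)/(0 - 4) = 0.400000
L_1(2.4) = (2.4 - 0)/(4 - 0) = 0.600000

P(2.4) = 15×L_0(2.4) + 9×L_1(2.4)
P(2.4) = 11.400000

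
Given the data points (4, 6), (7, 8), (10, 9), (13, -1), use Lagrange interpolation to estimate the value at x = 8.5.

Lagrange interpolation formula:
P(x) = Σ yᵢ × Lᵢ(x)
where Lᵢ(x) = Π_{j≠i} (x - xⱼ)/(xᵢ - xⱼ)

L_0(8.5) = (8.5 - 7)/(4 - 7) × (8.5 - 10)/(4 - 10) × (8.5 - 13)/(4 - 13) = -0.062500
L_1(8.5) = (8.5 - 4)/(7 - 4) × (8.5 - 10)/(7 - 10) × (8.5 - 13)/(7 - 13) = 0.562500
L_2(8.5) = (8.5 - 4)/(10 - 4) × (8.5 - 7)/(10 - 7) × (8.5 - 13)/(10 - 13) = 0.562500
L_3(8.5) = (8.5 - 4)/(13 - 4) × (8.5 - 7)/(13 - 7) × (8.5 - 10)/(13 - 10) = -0.062500

P(8.5) = 6×L_0(8.5) + 8×L_1(8.5) + 9×L_2(8.5) + (-1)×L_3(8.5)
P(8.5) = 9.250000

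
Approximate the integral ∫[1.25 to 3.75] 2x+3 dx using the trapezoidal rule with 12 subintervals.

f(x) = 2x+3
a = 1.25, b = 3.75, n = 12
h = (b - a)/n = 0.208333

Trapezoidal rule: (h/2)[f(x₀) + 2f(x₁) + 2f(x₂) + ... + f(xₙ)]

x_0 = 1.2500, f(x_0) = 5.500000, coefficient = 1
x_1 = 1.4583, f(x_1) = 5.916667, coefficient = 2
x_2 = 1.6667, f(x_2) = 6.333333, coefficient = 2
x_3 = 1.8750, f(x_3) = 6.750000, coefficient = 2
x_4 = 2.0833, f(x_4) = 7.166667, coefficient = 2
x_5 = 2.2917, f(x_5) = 7.583333, coefficient = 2
x_6 = 2.5000, f(x_6) = 8.000000, coefficient = 2
x_7 = 2.7083, f(x_7) = 8.416667, coefficient = 2
x_8 = 2.9167, f(x_8) = 8.833333, coefficient = 2
x_9 = 3.1250, f(x_9) = 9.250000, coefficient = 2
x_10 = 3.3333, f(x_10) = 9.666667, coefficient = 2
x_11 = 3.5417, f(x_11) = 10.083333, coefficient = 2
x_12 = 3.7500, f(x_12) = 10.500000, coefficient = 1

I ≈ (0.208333/2) × 192.000000 = 20.000000
Exact value: 20.000000
Error: 0.000000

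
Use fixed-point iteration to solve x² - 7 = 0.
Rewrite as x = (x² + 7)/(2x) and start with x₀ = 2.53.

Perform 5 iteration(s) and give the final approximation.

Equation: x² - 7 = 0
Fixed-point form: x = (x² + 7)/(2x)
x₀ = 2.53

x_1 = g(2.530000) = 2.648399
x_2 = g(2.648399) = 2.645753
x_3 = g(2.645753) = 2.645751
x_4 = g(2.645751) = 2.645751
x_5 = g(2.645751) = 2.645751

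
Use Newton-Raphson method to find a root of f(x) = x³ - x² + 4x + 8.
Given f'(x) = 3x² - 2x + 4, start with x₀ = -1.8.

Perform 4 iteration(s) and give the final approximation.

f(x) = x³ - x² + 4x + 8
f'(x) = 3x² - 2x + 4
x₀ = -1.8

Newton-Raphson formula: x_{n+1} = x_n - f(x_n)/f'(x_n)

Iteration 1:
  f(-1.800000) = -8.272000
  f'(-1.800000) = 17.320000
  x_1 = -1.800000 - (-8.272000)/17.320000 = -1.322402
Iteration 2:
  f(-1.322402) = -1.350900
  f'(-1.322402) = 11.891044
  x_2 = -1.322402 - (-1.350900)/11.891044 = -1.208795
Iteration 3:
  f(-1.208795) = -0.062643
  f'(-1.208795) = 10.801149
  x_3 = -1.208795 - (-0.062643)/10.801149 = -1.202996
Iteration 4:
  f(-1.202996) = -0.000155
  f'(-1.202996) = 10.747588
  x_4 = -1.202996 - (-0.000155)/10.747588 = -1.202981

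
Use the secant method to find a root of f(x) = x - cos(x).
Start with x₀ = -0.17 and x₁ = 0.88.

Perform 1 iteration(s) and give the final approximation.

f(x) = x - cos(x)
x₀ = -0.17, x₁ = 0.88

Secant formula: x_{n+1} = x_n - f(x_n)(x_n - x_{n-1})/(f(x_n) - f(x_{n-1}))

Iteration 1:
  f(-0.170000) = -1.155585
  f(0.880000) = 0.242849
  x_2 = 0.880000 - 0.242849×(0.880000 - (-0.170000))/(0.242849 - (-1.155585))
       = 0.697659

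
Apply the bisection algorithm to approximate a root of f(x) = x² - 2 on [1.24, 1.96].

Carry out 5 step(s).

f(x) = x² - 2
Initial interval: [1.24, 1.96]

Iteration 1:
  c_1 = (1.240000 + 1.960000)/2 = 1.600000
  f(c_1) = f(1.600000) = 0.560000
  f(a) × f(c) < 0, new interval: [1.240000, 1.600000]
Iteration 2:
  c_2 = (1.240000 + 1.600000)/2 = 1.420000
  f(c_2) = f(1.420000) = 0.016400
  f(a) × f(c) < 0, new interval: [1.240000, 1.420000]
Iteration 3:
  c_3 = (1.240000 + 1.420000)/2 = 1.330000
  f(c_3) = f(1.330000) = -0.231100
  f(a) × f(c) ≥ 0, new interval: [1.330000, 1.420000]
Iteration 4:
  c_4 = (1.330000 + 1.420000)/2 = 1.375000
  f(c_4) = f(1.375000) = -0.109375
  f(a) × f(c) ≥ 0, new interval: [1.375000, 1.420000]
Iteration 5:
  c_5 = (1.375000 + 1.420000)/2 = 1.397500
  f(c_5) = f(1.397500) = -0.046994
  f(a) × f(c) ≥ 0, new interval: [1.397500, 1.420000]

After 5 iteration(s), the approximation is c_5 = 1.397500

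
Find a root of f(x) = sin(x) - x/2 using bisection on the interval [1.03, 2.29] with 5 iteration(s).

f(x) = sin(x) - x/2
Initial interval: [1.03, 2.29]

Iteration 1:
  c_1 = (1.030000 + 2.290000)/2 = 1.660000
  f(c_1) = f(1.660000) = 0.166024
  f(a) × f(c) ≥ 0, new interval: [1.660000, 2.290000]
Iteration 2:
  c_2 = (1.660000 + 2.290000)/2 = 1.975000
  f(c_2) = f(1.975000) = -0.068084
  f(a) × f(c) < 0, new interval: [1.660000, 1.975000]
Iteration 3:
  c_3 = (1.660000 + 1.975000)/2 = 1.817500
  f(c_3) = f(1.817500) = 0.060973
  f(a) × f(c) ≥ 0, new interval: [1.817500, 1.975000]
Iteration 4:
  c_4 = (1.817500 + 1.975000)/2 = 1.896250
  f(c_4) = f(1.896250) = -0.000619
  f(a) × f(c) < 0, new interval: [1.817500, 1.896250]
Iteration 5:
  c_5 = (1.817500 + 1.896250)/2 = 1.856875
  f(c_5) = f(1.856875) = 0.030920
  f(a) × f(c) ≥ 0, new interval: [1.856875, 1.896250]

After 5 iteration(s), the approximation is c_5 = 1.856875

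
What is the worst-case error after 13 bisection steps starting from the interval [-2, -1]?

Bisection error bound: |error| ≤ (b-a)/2^n
|error| ≤ (-1 - (-2))/2^13 = 1/2^13
|error| ≤ 0.0001220703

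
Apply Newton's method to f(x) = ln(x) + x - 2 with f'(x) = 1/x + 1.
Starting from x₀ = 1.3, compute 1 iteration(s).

f(x) = ln(x) + x - 2
f'(x) = 1/x + 1
x₀ = 1.3

Newton-Raphson formula: x_{n+1} = x_n - f(x_n)/f'(x_n)

Iteration 1:
  f(1.300000) = -0.437636
  f'(1.300000) = 1.769231
  x_1 = 1.300000 - (-0.437636)/1.769231 = 1.547359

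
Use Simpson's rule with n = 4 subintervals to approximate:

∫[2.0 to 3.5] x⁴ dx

f(x) = x⁴
a = 2.0, b = 3.5, n = 4
h = (b - a)/n = 0.375000

Simpson's rule: (h/3)[f(x₀) + 4f(x₁) + 2f(x₂) + ... + f(xₙ)]

x_0 = 2.0000, f(x_0) = 16.000000, coefficient = 1
x_1 = 2.3750, f(x_1) = 31.816650, coefficient = 4
x_2 = 2.7500, f(x_2) = 57.191406, coefficient = 2
x_3 = 3.1250, f(x_3) = 95.367432, coefficient = 4
x_4 = 3.5000, f(x_4) = 150.062500, coefficient = 1

I ≈ (0.375000/3) × 789.181641 = 98.647705
Exact value: 98.643750
Error: 0.003955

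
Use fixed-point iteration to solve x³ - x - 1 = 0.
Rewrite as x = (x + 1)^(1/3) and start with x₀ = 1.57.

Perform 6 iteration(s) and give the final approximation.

Equation: x³ - x - 1 = 0
Fixed-point form: x = (x + 1)^(1/3)
x₀ = 1.57

x_1 = g(1.570000) = 1.369760
x_2 = g(1.369760) = 1.333219
x_3 = g(1.333219) = 1.326331
x_4 = g(1.326331) = 1.325024
x_5 = g(1.325024) = 1.324776
x_6 = g(1.324776) = 1.324729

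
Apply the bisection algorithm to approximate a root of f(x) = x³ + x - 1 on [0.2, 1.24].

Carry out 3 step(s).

f(x) = x³ + x - 1
Initial interval: [0.2, 1.24]

Iteration 1:
  c_1 = (0.200000 + 1.240000)/2 = 0.720000
  f(c_1) = f(0.720000) = 0.093248
  f(a) × f(c) < 0, new interval: [0.200000, 0.720000]
Iteration 2:
  c_2 = (0.200000 + 0.720000)/2 = 0.460000
  f(c_2) = f(0.460000) = -0.442664
  f(a) × f(c) ≥ 0, new interval: [0.460000, 0.720000]
Iteration 3:
  c_3 = (0.460000 + 0.720000)/2 = 0.590000
  f(c_3) = f(0.590000) = -0.204621
  f(a) × f(c) ≥ 0, new interval: [0.590000, 0.720000]

After 3 iteration(s), the approximation is c_3 = 0.590000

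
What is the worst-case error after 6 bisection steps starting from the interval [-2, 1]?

Bisection error bound: |error| ≤ (b-a)/2^n
|error| ≤ (1 - (-2))/2^6 = 3/2^6
|error| ≤ 0.0468750000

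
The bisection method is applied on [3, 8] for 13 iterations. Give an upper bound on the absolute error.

Bisection error bound: |error| ≤ (b-a)/2^n
|error| ≤ (8 - 3)/2^13 = 5/2^13
|error| ≤ 0.0006103516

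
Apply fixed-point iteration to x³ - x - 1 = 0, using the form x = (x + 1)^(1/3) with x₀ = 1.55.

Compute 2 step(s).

Equation: x³ - x - 1 = 0
Fixed-point form: x = (x + 1)^(1/3)
x₀ = 1.55

x_1 = g(1.550000) = 1.366197
x_2 = g(1.366197) = 1.332550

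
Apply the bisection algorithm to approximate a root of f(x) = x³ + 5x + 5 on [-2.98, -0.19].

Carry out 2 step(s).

f(x) = x³ + 5x + 5
Initial interval: [-2.98, -0.19]

Iteration 1:
  c_1 = (-2.980000 + (-0.190000))/2 = -1.585000
  f(c_1) = f(-1.585000) = -6.906877
  f(a) × f(c) ≥ 0, new interval: [-1.585000, -0.190000]
Iteration 2:
  c_2 = (-1.585000 + (-0.190000))/2 = -0.887500
  f(c_2) = f(-0.887500) = -0.136545
  f(a) × f(c) ≥ 0, new interval: [-0.887500, -0.190000]

After 2 iteration(s), the approximation is c_2 = -0.887500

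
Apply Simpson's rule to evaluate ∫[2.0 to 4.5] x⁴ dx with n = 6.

f(x) = x⁴
a = 2.0, b = 4.5, n = 6
h = (b - a)/n = 0.416667

Simpson's rule: (h/3)[f(x₀) + 4f(x₁) + 2f(x₂) + ... + f(xₙ)]

x_0 = 2.0000, f(x_0) = 16.000000, coefficient = 1
x_1 = 2.4167, f(x_1) = 34.108845, coefficient = 4
x_2 = 2.8333, f(x_2) = 64.445216, coefficient = 2
x_3 = 3.2500, f(x_3) = 111.566406, coefficient = 4
x_4 = 3.6667, f(x_4) = 180.753086, coefficient = 2
x_5 = 4.0833, f(x_5) = 278.009307, coefficient = 4
x_6 = 4.5000, f(x_6) = 410.062500, coefficient = 1

I ≈ (0.416667/3) × 2611.197338 = 362.666297
Exact value: 362.656250
Error: 0.010047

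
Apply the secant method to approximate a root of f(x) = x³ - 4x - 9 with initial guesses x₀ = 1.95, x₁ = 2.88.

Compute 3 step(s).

f(x) = x³ - 4x - 9
x₀ = 1.95, x₁ = 2.88

Secant formula: x_{n+1} = x_n - f(x_n)(x_n - x_{n-1})/(f(x_n) - f(x_{n-1}))

Iteration 1:
  f(1.950000) = -9.385125
  f(2.880000) = 3.367872
  x_2 = 2.880000 - 3.367872×(2.880000 - 1.950000)/(3.367872 - (-9.385125))
       = 2.634401
Iteration 2:
  f(2.880000) = 3.367872
  f(2.634401) = -1.254677
  x_3 = 2.634401 - (-1.254677)×(2.634401 - 2.880000)/(-1.254677 - 3.367872)
       = 2.701063
Iteration 3:
  f(2.634401) = -1.254677
  f(2.701063) = -0.097996
  x_4 = 2.701063 - (-0.097996)×(2.701063 - 2.634401)/(-0.097996 - (-1.254677))
       = 2.706711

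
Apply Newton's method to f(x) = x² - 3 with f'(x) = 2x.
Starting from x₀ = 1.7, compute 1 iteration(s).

f(x) = x² - 3
f'(x) = 2x
x₀ = 1.7

Newton-Raphson formula: x_{n+1} = x_n - f(x_n)/f'(x_n)

Iteration 1:
  f(1.700000) = -0.110000
  f'(1.700000) = 3.400000
  x_1 = 1.700000 - (-0.110000)/3.400000 = 1.732353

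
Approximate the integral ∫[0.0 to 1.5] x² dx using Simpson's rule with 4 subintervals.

f(x) = x²
a = 0.0, b = 1.5, n = 4
h = (b - a)/n = 0.375000

Simpson's rule: (h/3)[f(x₀) + 4f(x₁) + 2f(x₂) + ... + f(xₙ)]

x_0 = 0.0000, f(x_0) = 0.000000, coefficient = 1
x_1 = 0.3750, f(x_1) = 0.140625, coefficient = 4
x_2 = 0.7500, f(x_2) = 0.562500, coefficient = 2
x_3 = 1.1250, f(x_3) = 1.265625, coefficient = 4
x_4 = 1.5000, f(x_4) = 2.250000, coefficient = 1

I ≈ (0.375000/3) × 9.000000 = 1.125000
Exact value: 1.125000
Error: 0.000000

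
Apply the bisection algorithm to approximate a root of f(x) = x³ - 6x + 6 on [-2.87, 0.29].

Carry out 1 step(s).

f(x) = x³ - 6x + 6
Initial interval: [-2.87, 0.29]

Iteration 1:
  c_1 = (-2.870000 + 0.290000)/2 = -1.290000
  f(c_1) = f(-1.290000) = 11.593311
  f(a) × f(c) < 0, new interval: [-2.870000, -1.290000]

After 1 iteration(s), the approximation is c_1 = -1.290000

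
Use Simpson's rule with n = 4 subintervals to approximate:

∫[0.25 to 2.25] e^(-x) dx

f(x) = e^(-x)
a = 0.25, b = 2.25, n = 4
h = (b - a)/n = 0.500000

Simpson's rule: (h/3)[f(x₀) + 4f(x₁) + 2f(x₂) + ... + f(xₙ)]

x_0 = 0.2500, f(x_0) = 0.778801, coefficient = 1
x_1 = 0.7500, f(x_1) = 0.472367, coefficient = 4
x_2 = 1.2500, f(x_2) = 0.286505, coefficient = 2
x_3 = 1.7500, f(x_3) = 0.173774, coefficient = 4
x_4 = 2.2500, f(x_4) = 0.105399, coefficient = 1

I ≈ (0.500000/3) × 4.041772 = 0.673629
Exact value: 0.673402
Error: 0.000227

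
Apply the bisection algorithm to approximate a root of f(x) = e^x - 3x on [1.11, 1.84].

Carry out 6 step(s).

f(x) = e^x - 3x
Initial interval: [1.11, 1.84]

Iteration 1:
  c_1 = (1.110000 + 1.840000)/2 = 1.475000
  f(c_1) = f(1.475000) = -0.053964
  f(a) × f(c) ≥ 0, new interval: [1.475000, 1.840000]
Iteration 2:
  c_2 = (1.475000 + 1.840000)/2 = 1.657500
  f(c_2) = f(1.657500) = 0.273679
  f(a) × f(c) < 0, new interval: [1.475000, 1.657500]
Iteration 3:
  c_3 = (1.475000 + 1.657500)/2 = 1.566250
  f(c_3) = f(1.566250) = 0.089907
  f(a) × f(c) < 0, new interval: [1.475000, 1.566250]
Iteration 4:
  c_4 = (1.475000 + 1.566250)/2 = 1.520625
  f(c_4) = f(1.520625) = 0.013209
  f(a) × f(c) < 0, new interval: [1.475000, 1.520625]
Iteration 5:
  c_5 = (1.475000 + 1.520625)/2 = 1.497813
  f(c_5) = f(1.497813) = -0.021541
  f(a) × f(c) ≥ 0, new interval: [1.497813, 1.520625]
Iteration 6:
  c_6 = (1.497813 + 1.520625)/2 = 1.509219
  f(c_6) = f(1.509219) = -0.004461
  f(a) × f(c) ≥ 0, new interval: [1.509219, 1.520625]

After 6 iteration(s), the approximation is c_6 = 1.509219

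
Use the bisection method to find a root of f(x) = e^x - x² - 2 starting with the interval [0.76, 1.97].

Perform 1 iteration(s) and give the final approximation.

f(x) = e^x - x² - 2
Initial interval: [0.76, 1.97]

Iteration 1:
  c_1 = (0.760000 + 1.970000)/2 = 1.365000
  f(c_1) = f(1.365000) = 0.052498
  f(a) × f(c) < 0, new interval: [0.760000, 1.365000]

After 1 iteration(s), the approximation is c_1 = 1.365000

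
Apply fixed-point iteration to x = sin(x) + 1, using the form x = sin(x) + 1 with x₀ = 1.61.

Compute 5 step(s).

Equation: x = sin(x) + 1
Fixed-point form: x = sin(x) + 1
x₀ = 1.61

x_1 = g(1.610000) = 1.999232
x_2 = g(1.999232) = 1.909617
x_3 = g(1.909617) = 1.943147
x_4 = g(1.943147) = 1.931475
x_5 = g(1.931475) = 1.935658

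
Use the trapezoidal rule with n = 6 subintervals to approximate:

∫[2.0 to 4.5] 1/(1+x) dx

f(x) = 1/(1+x)
a = 2.0, b = 4.5, n = 6
h = (b - a)/n = 0.416667

Trapezoidal rule: (h/2)[f(x₀) + 2f(x₁) + 2f(x₂) + ... + f(xₙ)]

x_0 = 2.0000, f(x_0) = 0.333333, coefficient = 1
x_1 = 2.4167, f(x_1) = 0.292683, coefficient = 2
x_2 = 2.8333, f(x_2) = 0.260870, coefficient = 2
x_3 = 3.2500, f(x_3) = 0.235294, coefficient = 2
x_4 = 3.6667, f(x_4) = 0.214286, coefficient = 2
x_5 = 4.0833, f(x_5) = 0.196721, coefficient = 2
x_6 = 4.5000, f(x_6) = 0.181818, coefficient = 1

I ≈ (0.416667/2) × 2.914859 = 0.607262
Exact value: 0.606136
Error: 0.001126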